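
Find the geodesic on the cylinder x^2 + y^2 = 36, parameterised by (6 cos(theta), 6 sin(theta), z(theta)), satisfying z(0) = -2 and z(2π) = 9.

Parameterise the cylinder of radius R = 6 as
    r(θ) = (6 cos θ, 6 sin θ, z(θ)).
The arc-length element is
    ds = sqrt(36 + (dz/dθ)^2) dθ,
so the Lagrangian is L = sqrt(36 + z'^2).
L depends on z' only, not on z or θ, so ∂L/∂z = 0 and
    ∂L/∂z' = z' / sqrt(36 + z'^2).
The Euler-Lagrange equation gives
    d/dθ( z' / sqrt(36 + z'^2) ) = 0,
so z' is constant. Integrating once:
    z(θ) = a θ + b,
a helix on the cylinder (a straight line when the cylinder is unrolled). The constants a, b are determined by the endpoint conditions.
With endpoint conditions z(0) = -2 and z(2π) = 9: from z(0) = b we get b = -2, and a·2π + -2 = 9 gives a = 11/(2π), so
    z(θ) = (11/(2π)) θ − 2.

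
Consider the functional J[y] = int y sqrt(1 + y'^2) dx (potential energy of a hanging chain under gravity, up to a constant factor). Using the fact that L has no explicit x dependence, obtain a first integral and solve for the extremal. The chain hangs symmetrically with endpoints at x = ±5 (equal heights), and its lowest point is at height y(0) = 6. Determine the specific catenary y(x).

The Lagrangian L(y, y') = y sqrt(1 + y'^2) has no explicit x dependence, so the Beltrami identity applies:
    L − y' ∂L/∂y' = C.
Compute ∂L/∂y' = y · y' / sqrt(1 + y'^2). Then
    L − y' ∂L/∂y'
    = y sqrt(1 + y'^2) − y · y'^2 / sqrt(1 + y'^2)
    = y (1 + y'^2 − y'^2) / sqrt(1 + y'^2)
    = y / sqrt(1 + y'^2) = C.
Squaring gives y^2 = C^2 (1 + y'^2), i.e.
    y'^2 = y^2 / C^2 − 1.
Separating variables,
    dy / sqrt(y^2 − C^2) = dx / C,
and integrating gives arccosh(y / C) = (x − a)/C, so
    y(x) = C cosh((x − a)/C),
the catenary. The constants C and a are fixed by the two endpoint conditions (and, for the hanging-chain problem, the length constraint selects C).
Now fit the given data. The endpoints x = ±5 are symmetric at equal height, so the catenary is even about its minimum: a = 0 and y(x) = C cosh(x/C). The lowest point is y(0) = C cosh(0) = C, and we are told y(0) = 6, so C = 6. Therefore
    y(x) = 6 cosh(x/6),
and at the endpoints
    y(±5) = 6 cosh(5/6).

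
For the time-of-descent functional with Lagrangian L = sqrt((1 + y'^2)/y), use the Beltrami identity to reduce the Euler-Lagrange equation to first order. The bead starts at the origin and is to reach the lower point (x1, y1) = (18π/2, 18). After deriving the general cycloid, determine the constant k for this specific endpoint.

The Lagrangian L = sqrt((1 + y'^2) / y) has no explicit x dependence, so the Beltrami identity applies:
    L − y' ∂L/∂y' = C.
Compute ∂L/∂y' = y' / sqrt(y (1 + y'^2)).
Substitute:
    sqrt((1 + y'^2)/y) − y'·y' / sqrt(y (1 + y'^2))
    = (1 + y'^2) / sqrt(y (1 + y'^2)) − y'^2 / sqrt(y (1 + y'^2))
    = 1 / sqrt(y (1 + y'^2)) = C.
Squaring and rearranging gives the first integral
    y (1 + y'^2) = 1/C^2 =: k   (constant).
Solving this first-order ODE by the substitution
    y = (k/2)(1 − cos θ)
yields the cycloid parameterisation
    x(θ) = (k/2)(θ − sin θ),   y(θ) = (k/2)(1 − cos θ).
The constant k is fixed by the endpoint condition.
Now fit the given lower endpoint (x1, y1) = (18π/2, 18). At the bottom of the first arch (θ = π), the parametric equations give
    y(π) = (k/2)(1 − cos π) = k,
    x(π) = (k/2)(π − sin π) = kπ/2.
Matching y(π) = 18 gives k = 18, consistent with x(π) = 18π/2. Therefore the specific cycloid is
    x(θ) = (18/2)(θ − sin θ),   y(θ) = (18/2)(1 − cos θ).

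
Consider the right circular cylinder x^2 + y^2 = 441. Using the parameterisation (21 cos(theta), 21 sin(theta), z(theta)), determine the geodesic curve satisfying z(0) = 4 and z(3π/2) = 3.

Parameterise the cylinder of radius R = 21 as
    r(θ) = (21 cos θ, 21 sin θ, z(θ)).
The arc-length element is
    ds = sqrt(441 + (dz/dθ)^2) dθ,
so the Lagrangian is L = sqrt(441 + z'^2).
L depends on z' only, not on z or θ, so ∂L/∂z = 0 and
    ∂L/∂z' = z' / sqrt(441 + z'^2).
The Euler-Lagrange equation gives
    d/dθ( z' / sqrt(441 + z'^2) ) = 0,
so z' is constant. Integrating once:
    z(θ) = a θ + b,
a helix on the cylinder (a straight line when the cylinder is unrolled). The constants a, b are determined by the endpoint conditions.
With endpoint conditions z(0) = 4 and z(3π/2) = 3: from z(0) = b we get b = 4, and a·3π/2 + 4 = 3 gives a = -2/(3π), so
    z(θ) = (-2/(3π)) θ + 4.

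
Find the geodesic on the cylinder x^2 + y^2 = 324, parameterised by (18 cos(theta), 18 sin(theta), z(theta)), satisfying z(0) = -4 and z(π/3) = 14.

Parameterise the cylinder of radius R = 18 as
    r(θ) = (18 cos θ, 18 sin θ, z(θ)).
The arc-length element is
    ds = sqrt(324 + (dz/dθ)^2) dθ,
so the Lagrangian is L = sqrt(324 + z'^2).
L depends on z' only, not on z or θ, so ∂L/∂z = 0 and
    ∂L/∂z' = z' / sqrt(324 + z'^2).
The Euler-Lagrange equation gives
    d/dθ( z' / sqrt(324 + z'^2) ) = 0,
so z' is constant. Integrating once:
    z(θ) = a θ + b,
a helix on the cylinder (a straight line when the cylinder is unrolled). The constants a, b are determined by the endpoint conditions.
With endpoint conditions z(0) = -4 and z(π/3) = 14: from z(0) = b we get b = -4, and a·π/3 + -4 = 14 gives a = 54/π, so
    z(θ) = (54/π) θ − 4.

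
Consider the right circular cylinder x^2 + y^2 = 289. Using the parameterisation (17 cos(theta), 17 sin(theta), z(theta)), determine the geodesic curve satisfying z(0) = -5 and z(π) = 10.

Parameterise the cylinder of radius R = 17 as
    r(θ) = (17 cos θ, 17 sin θ, z(θ)).
The arc-length element is
    ds = sqrt(289 + (dz/dθ)^2) dθ,
so the Lagrangian is L = sqrt(289 + z'^2).
L depends on z' only, not on z or θ, so ∂L/∂z = 0 and
    ∂L/∂z' = z' / sqrt(289 + z'^2).
The Euler-Lagrange equation gives
    d/dθ( z' / sqrt(289 + z'^2) ) = 0,
so z' is constant. Integrating once:
    z(θ) = a θ + b,
a helix on the cylinder (a straight line when the cylinder is unrolled). The constants a, b are determined by the endpoint conditions.
With endpoint conditions z(0) = -5 and z(π) = 10: from z(0) = b we get b = -5, and a·π + -5 = 10 gives a = 15/π, so
    z(θ) = (15/π) θ − 5.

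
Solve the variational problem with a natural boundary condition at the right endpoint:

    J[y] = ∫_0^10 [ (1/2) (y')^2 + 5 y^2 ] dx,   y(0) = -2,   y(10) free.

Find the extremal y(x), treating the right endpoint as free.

The Lagrangian L = (1/2) (y')^2 + 5 y^2 gives
    ∂L/∂y = 10 y,   ∂L/∂y' = y'.
Euler-Lagrange: y'' − 10 y = 0.
With k = sqrt(10), the general solution is
    y(x) = A cosh(sqrt(10) x) + B sinh(sqrt(10) x).
Fixed left endpoint y(0) = -2 ⇒ A = -2.
The right endpoint x = 10 is free, so the natural (transversality) condition is ∂L/∂y' |_{x=10} = 0, i.e. y'(10) = 0.
Compute y'(x) = A k sinh(k x) + B k cosh(k x), so
    y'(10) = A k sinh(k·10) + B k cosh(k·10) = 0
    ⇒ B = −A tanh(k·10) = 2 tanh(sqrt(10)·10).
Therefore the extremal is
    y(x) = −2 cosh(sqrt(10) x) + 2 tanh(sqrt(10)·10) sinh(sqrt(10) x).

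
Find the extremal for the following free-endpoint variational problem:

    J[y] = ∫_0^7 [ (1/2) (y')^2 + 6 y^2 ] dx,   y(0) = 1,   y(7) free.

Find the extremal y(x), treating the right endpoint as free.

The Lagrangian L = (1/2) (y')^2 + 6 y^2 gives
    ∂L/∂y = 12 y,   ∂L/∂y' = y'.
Euler-Lagrange: y'' − 12 y = 0.
With k = sqrt(12), the general solution is
    y(x) = A cosh(sqrt(12) x) + B sinh(sqrt(12) x).
Fixed left endpoint y(0) = 1 ⇒ A = 1.
The right endpoint x = 7 is free, so the natural (transversality) condition is ∂L/∂y' |_{x=7} = 0, i.e. y'(7) = 0.
Compute y'(x) = A k sinh(k x) + B k cosh(k x), so
    y'(7) = A k sinh(k·7) + B k cosh(k·7) = 0
    ⇒ B = −A tanh(k·7) = − tanh(sqrt(12)·7).
Therefore the extremal is
    y(x) = cosh(sqrt(12) x) − tanh(sqrt(12)·7) sinh(sqrt(12) x).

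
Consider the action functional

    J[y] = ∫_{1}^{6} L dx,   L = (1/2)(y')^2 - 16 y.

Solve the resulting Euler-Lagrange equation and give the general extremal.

The Lagrangian is L = (1/2)(y')^2 - 16 y.
∂L/∂y = -16.
∂L/∂y' = y'.
The Euler-Lagrange equation d/dx(∂L/∂y') − ∂L/∂y = 0 becomes:
    y'' + 16 = 0
General solution: y(x) = -8 x^2 + A x + B, where A and B are arbitrary constants fixed by the endpoint conditions.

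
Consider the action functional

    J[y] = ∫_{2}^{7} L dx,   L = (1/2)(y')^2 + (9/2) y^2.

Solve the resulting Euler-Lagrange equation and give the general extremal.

The Lagrangian is L = (1/2)(y')^2 + (9/2) y^2.
∂L/∂y = 9y.
∂L/∂y' = y'.
The Euler-Lagrange equation d/dx(∂L/∂y') − ∂L/∂y = 0 becomes:
    y'' - 9 y = 0
General solution: y(x) = A e^(3x) + B e^(-3x), where A and B are arbitrary constants fixed by the endpoint conditions.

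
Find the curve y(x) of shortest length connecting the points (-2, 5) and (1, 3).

Arc-length functional: J[y] = ∫ sqrt(1 + (y')^2) dx.
Lagrangian L = sqrt(1 + (y')^2) has no explicit y dependence, so ∂L/∂y = 0 and the Euler-Lagrange equation gives
    d/dx( y' / sqrt(1 + (y')^2) ) = 0  ⇒  y' / sqrt(1 + (y')^2) = const.
Hence y' is constant, so y(x) is affine.
Fitting the endpoints (-2, 5) and (1, 3):
    slope m = (3 − 5) / (1 − (-2)) = -2/3,
    intercept c = 5 − m·(-2) = 11/3.
Extremal: y(x) = (-2/3) x + 11/3.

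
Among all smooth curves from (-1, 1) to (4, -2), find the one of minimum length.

Arc-length functional: J[y] = ∫ sqrt(1 + (y')^2) dx.
Lagrangian L = sqrt(1 + (y')^2) has no explicit y dependence, so ∂L/∂y = 0 and the Euler-Lagrange equation gives
    d/dx( y' / sqrt(1 + (y')^2) ) = 0  ⇒  y' / sqrt(1 + (y')^2) = const.
Hence y' is constant, so y(x) is affine.
Fitting the endpoints (-1, 1) and (4, -2):
    slope m = ((-2) − 1) / (4 − (-1)) = -3/5,
    intercept c = 1 − m·(-1) = 2/5.
Extremal: y(x) = (-3/5) x + 2/5.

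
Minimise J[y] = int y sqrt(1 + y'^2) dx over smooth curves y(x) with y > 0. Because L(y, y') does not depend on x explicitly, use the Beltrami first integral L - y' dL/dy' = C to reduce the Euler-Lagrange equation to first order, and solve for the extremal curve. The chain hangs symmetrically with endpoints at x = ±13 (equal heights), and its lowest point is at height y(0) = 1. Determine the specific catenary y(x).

The Lagrangian L(y, y') = y sqrt(1 + y'^2) has no explicit x dependence, so the Beltrami identity applies:
    L − y' ∂L/∂y' = C.
Compute ∂L/∂y' = y · y' / sqrt(1 + y'^2). Then
    L − y' ∂L/∂y'
    = y sqrt(1 + y'^2) − y · y'^2 / sqrt(1 + y'^2)
    = y (1 + y'^2 − y'^2) / sqrt(1 + y'^2)
    = y / sqrt(1 + y'^2) = C.
Squaring gives y^2 = C^2 (1 + y'^2), i.e.
    y'^2 = y^2 / C^2 − 1.
Separating variables,
    dy / sqrt(y^2 − C^2) = dx / C,
and integrating gives arccosh(y / C) = (x − a)/C, so
    y(x) = C cosh((x − a)/C),
the catenary. The constants C and a are fixed by the two endpoint conditions (and, for the hanging-chain problem, the length constraint selects C).
Now fit the given data. The endpoints x = ±13 are symmetric at equal height, so the catenary is even about its minimum: a = 0 and y(x) = C cosh(x/C). The lowest point is y(0) = C cosh(0) = C, and we are told y(0) = 1, so C = 1. Therefore
    y(x) = cosh(x),
and at the endpoints
    y(±13) = cosh(13).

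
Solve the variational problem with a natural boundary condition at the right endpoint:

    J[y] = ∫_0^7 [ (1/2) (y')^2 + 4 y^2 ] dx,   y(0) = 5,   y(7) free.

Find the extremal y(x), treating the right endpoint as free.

The Lagrangian L = (1/2) (y')^2 + 4 y^2 gives
    ∂L/∂y = 8 y,   ∂L/∂y' = y'.
Euler-Lagrange: y'' − 8 y = 0.
With k = sqrt(8), the general solution is
    y(x) = A cosh(sqrt(8) x) + B sinh(sqrt(8) x).
Fixed left endpoint y(0) = 5 ⇒ A = 5.
The right endpoint x = 7 is free, so the natural (transversality) condition is ∂L/∂y' |_{x=7} = 0, i.e. y'(7) = 0.
Compute y'(x) = A k sinh(k x) + B k cosh(k x), so
    y'(7) = A k sinh(k·7) + B k cosh(k·7) = 0
    ⇒ B = −A tanh(k·7) = − 5 tanh(sqrt(8)·7).
Therefore the extremal is
    y(x) = 5 cosh(sqrt(8) x) − 5 tanh(sqrt(8)·7) sinh(sqrt(8) x).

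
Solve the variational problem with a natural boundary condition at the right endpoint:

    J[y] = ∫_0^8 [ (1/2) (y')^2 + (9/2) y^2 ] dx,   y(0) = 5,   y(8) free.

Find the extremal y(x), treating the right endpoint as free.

The Lagrangian L = (1/2) (y')^2 + (9/2) y^2 gives
    ∂L/∂y = 9 y,   ∂L/∂y' = y'.
Euler-Lagrange: y'' − 9 y = 0.
With k = 3, the general solution is
    y(x) = A cosh(3 x) + B sinh(3 x).
Fixed left endpoint y(0) = 5 ⇒ A = 5.
The right endpoint x = 8 is free, so the natural (transversality) condition is ∂L/∂y' |_{x=8} = 0, i.e. y'(8) = 0.
Compute y'(x) = A k sinh(k x) + B k cosh(k x), so
    y'(8) = A k sinh(k·8) + B k cosh(k·8) = 0
    ⇒ B = −A tanh(k·8) = − 5 tanh(3·8).
Therefore the extremal is
    y(x) = 5 cosh(3 x) − 5 tanh(3·8) sinh(3 x).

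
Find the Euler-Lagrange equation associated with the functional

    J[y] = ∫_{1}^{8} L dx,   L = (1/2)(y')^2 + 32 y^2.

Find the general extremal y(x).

The Lagrangian is L = (1/2)(y')^2 + 32 y^2.
∂L/∂y = 64y.
∂L/∂y' = y'.
The Euler-Lagrange equation d/dx(∂L/∂y') − ∂L/∂y = 0 becomes:
    y'' - 64 y = 0
General solution: y(x) = A e^(8x) + B e^(-8x), where A and B are arbitrary constants fixed by the endpoint conditions.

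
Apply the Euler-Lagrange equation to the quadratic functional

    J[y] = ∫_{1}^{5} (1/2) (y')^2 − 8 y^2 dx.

The Lagrangian is L = (1/2) (y')^2 − 8 y^2.
Compute ∂L/∂y = -16y, ∂L/∂y' = y'.
The Euler-Lagrange equation d/dx(∂L/∂y') − ∂L/∂y = 0 reduces to
    y'' + 16 y = 0.
Its general solution is
    y(x) = A sin(4x) + B cos(4x),
with A, B fixed by the endpoint conditions.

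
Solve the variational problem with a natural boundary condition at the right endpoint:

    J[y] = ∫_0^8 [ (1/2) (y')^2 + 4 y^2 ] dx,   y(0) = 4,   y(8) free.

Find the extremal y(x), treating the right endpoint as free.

The Lagrangian L = (1/2) (y')^2 + 4 y^2 gives
    ∂L/∂y = 8 y,   ∂L/∂y' = y'.
Euler-Lagrange: y'' − 8 y = 0.
With k = sqrt(8), the general solution is
    y(x) = A cosh(sqrt(8) x) + B sinh(sqrt(8) x).
Fixed left endpoint y(0) = 4 ⇒ A = 4.
The right endpoint x = 8 is free, so the natural (transversality) condition is ∂L/∂y' |_{x=8} = 0, i.e. y'(8) = 0.
Compute y'(x) = A k sinh(k x) + B k cosh(k x), so
    y'(8) = A k sinh(k·8) + B k cosh(k·8) = 0
    ⇒ B = −A tanh(k·8) = − 4 tanh(sqrt(8)·8).
Therefore the extremal is
    y(x) = 4 cosh(sqrt(8) x) − 4 tanh(sqrt(8)·8) sinh(sqrt(8) x).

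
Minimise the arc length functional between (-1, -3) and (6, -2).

Arc-length functional: J[y] = ∫ sqrt(1 + (y')^2) dx.
Lagrangian L = sqrt(1 + (y')^2) has no explicit y dependence, so ∂L/∂y = 0 and the Euler-Lagrange equation gives
    d/dx( y' / sqrt(1 + (y')^2) ) = 0  ⇒  y' / sqrt(1 + (y')^2) = const.
Hence y' is constant, so y(x) is affine.
Fitting the endpoints (-1, -3) and (6, -2):
    slope m = ((-2) − (-3)) / (6 − (-1)) = 1/7,
    intercept c = (-3) − m·(-1) = -20/7.
Extremal: y(x) = (1/7) x - 20/7.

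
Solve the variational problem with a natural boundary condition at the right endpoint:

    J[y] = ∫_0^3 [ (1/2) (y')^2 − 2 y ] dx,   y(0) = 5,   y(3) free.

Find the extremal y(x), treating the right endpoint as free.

The Lagrangian L = (1/2) (y')^2 − 2 y gives
    ∂L/∂y = −2,   ∂L/∂y' = y'.
Euler-Lagrange: d/dx(y') − (−2) = 0, i.e. y'' + 2 = 0, so
    y(x) = −(2/2) x^2 + C1 x + C2.
Fixed left endpoint y(0) = 5 ⇒ C2 = 5.
The right endpoint x = 3 is free, so the natural (transversality) condition is ∂L/∂y' |_{x=3} = 0, i.e. y'(3) = 0.
Compute y'(x) = −2 x + C1, so y'(3) = −6 + C1 = 0 ⇒ C1 = 6.
Therefore the extremal is
    y(x) = −x^2 + 6 x + 5.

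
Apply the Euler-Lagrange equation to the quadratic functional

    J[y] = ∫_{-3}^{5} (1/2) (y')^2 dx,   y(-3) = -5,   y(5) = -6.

The Lagrangian is L = (1/2) (y')^2.
Compute ∂L/∂y = 0, ∂L/∂y' = y'.
The Euler-Lagrange equation d/dx(∂L/∂y') − ∂L/∂y = 0 reduces to
    y'' = 0.
Its general solution is
    y(x) = A x + B,
with A, B fixed by the endpoint conditions.
Applying the endpoint conditions y(-3) = -5 and y(5) = -6: solve A·-3 + B = -5 and A·5 + B = -6. Subtracting gives A(5 − -3) = -6 − -5, so A = -1/8, and B = -5 − A·-3 = -43/8. Therefore
    y(x) = (-1/8) x - 43/8.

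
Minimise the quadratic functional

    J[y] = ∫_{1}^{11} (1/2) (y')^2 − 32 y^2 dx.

The Lagrangian is L = (1/2) (y')^2 − 32 y^2.
Compute ∂L/∂y = -64y, ∂L/∂y' = y'.
The Euler-Lagrange equation d/dx(∂L/∂y') − ∂L/∂y = 0 reduces to
    y'' + 64 y = 0.
Its general solution is
    y(x) = A sin(8x) + B cos(8x),
with A, B fixed by the endpoint conditions.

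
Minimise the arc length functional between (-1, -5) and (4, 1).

Arc-length functional: J[y] = ∫ sqrt(1 + (y')^2) dx.
Lagrangian L = sqrt(1 + (y')^2) has no explicit y dependence, so ∂L/∂y = 0 and the Euler-Lagrange equation gives
    d/dx( y' / sqrt(1 + (y')^2) ) = 0  ⇒  y' / sqrt(1 + (y')^2) = const.
Hence y' is constant, so y(x) is affine.
Fitting the endpoints (-1, -5) and (4, 1):
    slope m = (1 − (-5)) / (4 − (-1)) = 6/5,
    intercept c = (-5) − m·(-1) = -19/5.
Extremal: y(x) = (6/5) x - 19/5.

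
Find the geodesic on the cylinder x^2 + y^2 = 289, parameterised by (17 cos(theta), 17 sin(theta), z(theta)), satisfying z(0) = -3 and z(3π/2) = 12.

Parameterise the cylinder of radius R = 17 as
    r(θ) = (17 cos θ, 17 sin θ, z(θ)).
The arc-length element is
    ds = sqrt(289 + (dz/dθ)^2) dθ,
so the Lagrangian is L = sqrt(289 + z'^2).
L depends on z' only, not on z or θ, so ∂L/∂z = 0 and
    ∂L/∂z' = z' / sqrt(289 + z'^2).
The Euler-Lagrange equation gives
    d/dθ( z' / sqrt(289 + z'^2) ) = 0,
so z' is constant. Integrating once:
    z(θ) = a θ + b,
a helix on the cylinder (a straight line when the cylinder is unrolled). The constants a, b are determined by the endpoint conditions.
With endpoint conditions z(0) = -3 and z(3π/2) = 12: from z(0) = b we get b = -3, and a·3π/2 + -3 = 12 gives a = 10/π, so
    z(θ) = (10/π) θ − 3.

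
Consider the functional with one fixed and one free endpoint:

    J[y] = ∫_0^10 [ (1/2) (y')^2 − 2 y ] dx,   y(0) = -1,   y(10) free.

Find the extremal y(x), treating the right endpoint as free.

The Lagrangian L = (1/2) (y')^2 − 2 y gives
    ∂L/∂y = −2,   ∂L/∂y' = y'.
Euler-Lagrange: d/dx(y') − (−2) = 0, i.e. y'' + 2 = 0, so
    y(x) = −(2/2) x^2 + C1 x + C2.
Fixed left endpoint y(0) = -1 ⇒ C2 = -1.
The right endpoint x = 10 is free, so the natural (transversality) condition is ∂L/∂y' |_{x=10} = 0, i.e. y'(10) = 0.
Compute y'(x) = −2 x + C1, so y'(10) = −20 + C1 = 0 ⇒ C1 = 20.
Therefore the extremal is
    y(x) = −x^2 + 20 x − 1.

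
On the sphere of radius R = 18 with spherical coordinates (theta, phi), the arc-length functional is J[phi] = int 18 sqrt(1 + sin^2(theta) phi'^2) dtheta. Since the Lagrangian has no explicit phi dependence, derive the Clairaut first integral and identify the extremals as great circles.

On the sphere of radius R = 18 with spherical coordinates (θ, φ), the induced metric is
    ds^2 = 324(dθ^2 + sin^2(θ) dφ^2).
Parameterise by θ; the arc-length functional is
    J[φ] = ∫ 18 sqrt(1 + sin^2(θ) (dφ/dθ)^2) dθ,
so L = 18 sqrt(1 + sin^2(θ) φ'^2). Compute
    ∂L/∂φ = 0  (L has no explicit φ dependence),
    ∂L/∂φ' = 18 sin^2(θ) φ' / sqrt(1 + sin^2(θ) φ'^2).
Since ∂L/∂φ = 0, the Euler-Lagrange equation
    d/dθ(∂L/∂φ') − ∂L/∂φ = 0
reduces to d/dθ(∂L/∂φ') = 0, i.e. the momentum conjugate to φ is conserved:
    18 sin^2(θ) φ' / sqrt(1 + sin^2(θ) φ'^2) = C.
The overall factor of 18 is constant, so dividing through gives Clairaut's relation sin^2(θ) φ' / sqrt(1 + sin^2(θ) φ'^2) = C' (with C' = C/18). Solving for φ' and integrating gives the great-circle family
    cot(θ) = A cos(φ − φ_0),
i.e. the intersection of the sphere with a plane through the origin. The two constants A and φ_0 (equivalently C and one phase) are fixed by the two endpoint conditions.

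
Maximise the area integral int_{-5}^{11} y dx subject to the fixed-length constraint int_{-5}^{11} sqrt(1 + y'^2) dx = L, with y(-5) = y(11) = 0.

Set up the augmented Lagrangian using a multiplier λ for the length constraint:
    F(y, y') = y − λ sqrt(1 + y'^2).
F has no explicit x dependence, so the Beltrami identity yields a first integral
    F − y' ∂F/∂y' = C.
Compute ∂F/∂y' = −λ y' / sqrt(1 + y'^2). Then
    y − λ sqrt(1 + y'^2) + λ y'^2 / sqrt(1 + y'^2) = C
    ⇒  y − λ / sqrt(1 + y'^2) = C.
Solving for y' and integrating gives
    (x − a)^2 + (y − b)^2 = λ^2,
a circular arc of radius λ. The constants a, b are determined by the endpoint conditions y(-5) = y(11) = 0, and λ is fixed implicitly by the length constraint
    ∫_{-5}^{11} sqrt(1 + y'^2) dx = L.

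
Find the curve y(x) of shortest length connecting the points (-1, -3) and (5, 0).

Arc-length functional: J[y] = ∫ sqrt(1 + (y')^2) dx.
Lagrangian L = sqrt(1 + (y')^2) has no explicit y dependence, so ∂L/∂y = 0 and the Euler-Lagrange equation gives
    d/dx( y' / sqrt(1 + (y')^2) ) = 0  ⇒  y' / sqrt(1 + (y')^2) = const.
Hence y' is constant, so y(x) is affine.
Fitting the endpoints (-1, -3) and (5, 0):
    slope m = (0 − (-3)) / (5 − (-1)) = 1/2,
    intercept c = (-3) − m·(-1) = -5/2.
Extremal: y(x) = (1/2) x - 5/2.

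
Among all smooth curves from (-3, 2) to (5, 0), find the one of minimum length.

Arc-length functional: J[y] = ∫ sqrt(1 + (y')^2) dx.
Lagrangian L = sqrt(1 + (y')^2) has no explicit y dependence, so ∂L/∂y = 0 and the Euler-Lagrange equation gives
    d/dx( y' / sqrt(1 + (y')^2) ) = 0  ⇒  y' / sqrt(1 + (y')^2) = const.
Hence y' is constant, so y(x) is affine.
Fitting the endpoints (-3, 2) and (5, 0):
    slope m = (0 − 2) / (5 − (-3)) = -1/4,
    intercept c = 2 − m·(-3) = 5/4.
Extremal: y(x) = (-1/4) x + 5/4.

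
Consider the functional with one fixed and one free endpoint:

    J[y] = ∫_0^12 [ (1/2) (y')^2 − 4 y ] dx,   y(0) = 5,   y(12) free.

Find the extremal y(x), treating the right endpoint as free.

The Lagrangian L = (1/2) (y')^2 − 4 y gives
    ∂L/∂y = −4,   ∂L/∂y' = y'.
Euler-Lagrange: d/dx(y') − (−4) = 0, i.e. y'' + 4 = 0, so
    y(x) = −(4/2) x^2 + C1 x + C2.
Fixed left endpoint y(0) = 5 ⇒ C2 = 5.
The right endpoint x = 12 is free, so the natural (transversality) condition is ∂L/∂y' |_{x=12} = 0, i.e. y'(12) = 0.
Compute y'(x) = −4 x + C1, so y'(12) = −48 + C1 = 0 ⇒ C1 = 48.
Therefore the extremal is
    y(x) = −2 x^2 + 48 x + 5.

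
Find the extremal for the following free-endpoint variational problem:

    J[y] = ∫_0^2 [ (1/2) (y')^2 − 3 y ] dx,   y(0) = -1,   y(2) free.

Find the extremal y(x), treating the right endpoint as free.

The Lagrangian L = (1/2) (y')^2 − 3 y gives
    ∂L/∂y = −3,   ∂L/∂y' = y'.
Euler-Lagrange: d/dx(y') − (−3) = 0, i.e. y'' + 3 = 0, so
    y(x) = −(3/2) x^2 + C1 x + C2.
Fixed left endpoint y(0) = -1 ⇒ C2 = -1.
The right endpoint x = 2 is free, so the natural (transversality) condition is ∂L/∂y' |_{x=2} = 0, i.e. y'(2) = 0.
Compute y'(x) = −3 x + C1, so y'(2) = −6 + C1 = 0 ⇒ C1 = 6.
Therefore the extremal is
    y(x) = −(3/2) x^2 + 6 x − 1.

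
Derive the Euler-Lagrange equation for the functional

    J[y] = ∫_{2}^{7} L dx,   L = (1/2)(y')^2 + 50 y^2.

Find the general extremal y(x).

The Lagrangian is L = (1/2)(y')^2 + 50 y^2.
∂L/∂y = 100y.
∂L/∂y' = y'.
The Euler-Lagrange equation d/dx(∂L/∂y') − ∂L/∂y = 0 becomes:
    y'' - 100 y = 0
General solution: y(x) = A e^(10x) + B e^(-10x), where A and B are arbitrary constants fixed by the endpoint conditions.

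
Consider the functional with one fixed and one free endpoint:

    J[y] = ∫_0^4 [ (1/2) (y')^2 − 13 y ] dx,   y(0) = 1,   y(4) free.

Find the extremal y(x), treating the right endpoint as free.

The Lagrangian L = (1/2) (y')^2 − 13 y gives
    ∂L/∂y = −13,   ∂L/∂y' = y'.
Euler-Lagrange: d/dx(y') − (−13) = 0, i.e. y'' + 13 = 0, so
    y(x) = −(13/2) x^2 + C1 x + C2.
Fixed left endpoint y(0) = 1 ⇒ C2 = 1.
The right endpoint x = 4 is free, so the natural (transversality) condition is ∂L/∂y' |_{x=4} = 0, i.e. y'(4) = 0.
Compute y'(x) = −13 x + C1, so y'(4) = −52 + C1 = 0 ⇒ C1 = 52.
Therefore the extremal is
    y(x) = −(13/2) x^2 + 52 x + 1.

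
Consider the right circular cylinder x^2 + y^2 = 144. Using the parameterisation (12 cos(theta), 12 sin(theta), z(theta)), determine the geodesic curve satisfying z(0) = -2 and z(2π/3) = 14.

Parameterise the cylinder of radius R = 12 as
    r(θ) = (12 cos θ, 12 sin θ, z(θ)).
The arc-length element is
    ds = sqrt(144 + (dz/dθ)^2) dθ,
so the Lagrangian is L = sqrt(144 + z'^2).
L depends on z' only, not on z or θ, so ∂L/∂z = 0 and
    ∂L/∂z' = z' / sqrt(144 + z'^2).
The Euler-Lagrange equation gives
    d/dθ( z' / sqrt(144 + z'^2) ) = 0,
so z' is constant. Integrating once:
    z(θ) = a θ + b,
a helix on the cylinder (a straight line when the cylinder is unrolled). The constants a, b are determined by the endpoint conditions.
With endpoint conditions z(0) = -2 and z(2π/3) = 14: from z(0) = b we get b = -2, and a·2π/3 + -2 = 14 gives a = 24/π, so
    z(θ) = (24/π) θ − 2.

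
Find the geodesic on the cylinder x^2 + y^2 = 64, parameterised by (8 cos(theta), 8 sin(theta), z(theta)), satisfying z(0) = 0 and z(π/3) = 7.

Parameterise the cylinder of radius R = 8 as
    r(θ) = (8 cos θ, 8 sin θ, z(θ)).
The arc-length element is
    ds = sqrt(64 + (dz/dθ)^2) dθ,
so the Lagrangian is L = sqrt(64 + z'^2).
L depends on z' only, not on z or θ, so ∂L/∂z = 0 and
    ∂L/∂z' = z' / sqrt(64 + z'^2).
The Euler-Lagrange equation gives
    d/dθ( z' / sqrt(64 + z'^2) ) = 0,
so z' is constant. Integrating once:
    z(θ) = a θ + b,
a helix on the cylinder (a straight line when the cylinder is unrolled). The constants a, b are determined by the endpoint conditions.
With endpoint conditions z(0) = 0 and z(π/3) = 7: from z(0) = b we get b = 0, and a·π/3 + 0 = 7 gives a = 21/π, so
    z(θ) = (21/π) θ.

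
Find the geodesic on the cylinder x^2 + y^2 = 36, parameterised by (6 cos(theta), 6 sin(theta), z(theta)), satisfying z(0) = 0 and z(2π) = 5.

Parameterise the cylinder of radius R = 6 as
    r(θ) = (6 cos θ, 6 sin θ, z(θ)).
The arc-length element is
    ds = sqrt(36 + (dz/dθ)^2) dθ,
so the Lagrangian is L = sqrt(36 + z'^2).
L depends on z' only, not on z or θ, so ∂L/∂z = 0 and
    ∂L/∂z' = z' / sqrt(36 + z'^2).
The Euler-Lagrange equation gives
    d/dθ( z' / sqrt(36 + z'^2) ) = 0,
so z' is constant. Integrating once:
    z(θ) = a θ + b,
a helix on the cylinder (a straight line when the cylinder is unrolled). The constants a, b are determined by the endpoint conditions.
With endpoint conditions z(0) = 0 and z(2π) = 5: from z(0) = b we get b = 0, and a·2π + 0 = 5 gives a = 5/(2π), so
    z(θ) = (5/(2π)) θ.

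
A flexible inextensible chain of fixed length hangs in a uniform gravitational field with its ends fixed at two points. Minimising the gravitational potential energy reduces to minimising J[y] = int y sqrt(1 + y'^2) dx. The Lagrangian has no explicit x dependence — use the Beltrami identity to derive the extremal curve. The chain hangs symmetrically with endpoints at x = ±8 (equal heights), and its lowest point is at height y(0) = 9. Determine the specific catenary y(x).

The Lagrangian L(y, y') = y sqrt(1 + y'^2) has no explicit x dependence, so the Beltrami identity applies:
    L − y' ∂L/∂y' = C.
Compute ∂L/∂y' = y · y' / sqrt(1 + y'^2). Then
    L − y' ∂L/∂y'
    = y sqrt(1 + y'^2) − y · y'^2 / sqrt(1 + y'^2)
    = y (1 + y'^2 − y'^2) / sqrt(1 + y'^2)
    = y / sqrt(1 + y'^2) = C.
Squaring gives y^2 = C^2 (1 + y'^2), i.e.
    y'^2 = y^2 / C^2 − 1.
Separating variables,
    dy / sqrt(y^2 − C^2) = dx / C,
and integrating gives arccosh(y / C) = (x − a)/C, so
    y(x) = C cosh((x − a)/C),
the catenary. The constants C and a are fixed by the two endpoint conditions (and, for the hanging-chain problem, the length constraint selects C).
Now fit the given data. The endpoints x = ±8 are symmetric at equal height, so the catenary is even about its minimum: a = 0 and y(x) = C cosh(x/C). The lowest point is y(0) = C cosh(0) = C, and we are told y(0) = 9, so C = 9. Therefore
    y(x) = 9 cosh(x/9),
and at the endpoints
    y(±8) = 9 cosh(8/9).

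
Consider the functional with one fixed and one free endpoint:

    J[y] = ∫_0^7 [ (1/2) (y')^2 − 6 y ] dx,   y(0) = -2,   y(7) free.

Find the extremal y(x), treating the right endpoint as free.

The Lagrangian L = (1/2) (y')^2 − 6 y gives
    ∂L/∂y = −6,   ∂L/∂y' = y'.
Euler-Lagrange: d/dx(y') − (−6) = 0, i.e. y'' + 6 = 0, so
    y(x) = −(6/2) x^2 + C1 x + C2.
Fixed left endpoint y(0) = -2 ⇒ C2 = -2.
The right endpoint x = 7 is free, so the natural (transversality) condition is ∂L/∂y' |_{x=7} = 0, i.e. y'(7) = 0.
Compute y'(x) = −6 x + C1, so y'(7) = −42 + C1 = 0 ⇒ C1 = 42.
Therefore the extremal is
    y(x) = −3 x^2 + 42 x − 2.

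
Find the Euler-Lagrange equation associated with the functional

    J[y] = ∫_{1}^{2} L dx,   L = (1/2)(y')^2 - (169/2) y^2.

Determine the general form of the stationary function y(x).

The Lagrangian is L = (1/2)(y')^2 - (169/2) y^2.
∂L/∂y = -169y.
∂L/∂y' = y'.
The Euler-Lagrange equation d/dx(∂L/∂y') − ∂L/∂y = 0 becomes:
    y'' + 169 y = 0
General solution: y(x) = A sin(13x) + B cos(13x), where A and B are arbitrary constants fixed by the endpoint conditions.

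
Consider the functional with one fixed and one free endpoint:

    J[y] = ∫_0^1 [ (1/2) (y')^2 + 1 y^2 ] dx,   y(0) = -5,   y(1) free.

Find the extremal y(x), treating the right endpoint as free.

The Lagrangian L = (1/2) (y')^2 + 1 y^2 gives
    ∂L/∂y = 2 y,   ∂L/∂y' = y'.
Euler-Lagrange: y'' − 2 y = 0.
With k = sqrt(2), the general solution is
    y(x) = A cosh(sqrt(2) x) + B sinh(sqrt(2) x).
Fixed left endpoint y(0) = -5 ⇒ A = -5.
The right endpoint x = 1 is free, so the natural (transversality) condition is ∂L/∂y' |_{x=1} = 0, i.e. y'(1) = 0.
Compute y'(x) = A k sinh(k x) + B k cosh(k x), so
    y'(1) = A k sinh(k·1) + B k cosh(k·1) = 0
    ⇒ B = −A tanh(k·1) = 5 tanh(sqrt(2)·1).
Therefore the extremal is
    y(x) = −5 cosh(sqrt(2) x) + 5 tanh(sqrt(2)·1) sinh(sqrt(2) x).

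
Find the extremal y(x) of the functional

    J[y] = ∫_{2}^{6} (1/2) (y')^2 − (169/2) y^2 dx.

The Lagrangian is L = (1/2) (y')^2 − (169/2) y^2.
Compute ∂L/∂y = -169y, ∂L/∂y' = y'.
The Euler-Lagrange equation d/dx(∂L/∂y') − ∂L/∂y = 0 reduces to
    y'' + 169 y = 0.
Its general solution is
    y(x) = A sin(13x) + B cos(13x),
with A, B fixed by the endpoint conditions.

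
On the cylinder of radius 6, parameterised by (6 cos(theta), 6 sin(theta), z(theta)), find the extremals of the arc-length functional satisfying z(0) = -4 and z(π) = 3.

Parameterise the cylinder of radius R = 6 as
    r(θ) = (6 cos θ, 6 sin θ, z(θ)).
The arc-length element is
    ds = sqrt(36 + (dz/dθ)^2) dθ,
so the Lagrangian is L = sqrt(36 + z'^2).
L depends on z' only, not on z or θ, so ∂L/∂z = 0 and
    ∂L/∂z' = z' / sqrt(36 + z'^2).
The Euler-Lagrange equation gives
    d/dθ( z' / sqrt(36 + z'^2) ) = 0,
so z' is constant. Integrating once:
    z(θ) = a θ + b,
a helix on the cylinder (a straight line when the cylinder is unrolled). The constants a, b are determined by the endpoint conditions.
With endpoint conditions z(0) = -4 and z(π) = 3: from z(0) = b we get b = -4, and a·π + -4 = 3 gives a = 7/π, so
    z(θ) = (7/π) θ − 4.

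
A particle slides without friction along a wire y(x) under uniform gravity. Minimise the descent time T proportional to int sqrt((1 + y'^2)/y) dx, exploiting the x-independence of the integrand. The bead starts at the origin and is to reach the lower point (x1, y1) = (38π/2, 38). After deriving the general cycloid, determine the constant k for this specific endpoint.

The Lagrangian L = sqrt((1 + y'^2) / y) has no explicit x dependence, so the Beltrami identity applies:
    L − y' ∂L/∂y' = C.
Compute ∂L/∂y' = y' / sqrt(y (1 + y'^2)).
Substitute:
    sqrt((1 + y'^2)/y) − y'·y' / sqrt(y (1 + y'^2))
    = (1 + y'^2) / sqrt(y (1 + y'^2)) − y'^2 / sqrt(y (1 + y'^2))
    = 1 / sqrt(y (1 + y'^2)) = C.
Squaring and rearranging gives the first integral
    y (1 + y'^2) = 1/C^2 =: k   (constant).
Solving this first-order ODE by the substitution
    y = (k/2)(1 − cos θ)
yields the cycloid parameterisation
    x(θ) = (k/2)(θ − sin θ),   y(θ) = (k/2)(1 − cos θ).
The constant k is fixed by the endpoint condition.
Now fit the given lower endpoint (x1, y1) = (38π/2, 38). At the bottom of the first arch (θ = π), the parametric equations give
    y(π) = (k/2)(1 − cos π) = k,
    x(π) = (k/2)(π − sin π) = kπ/2.
Matching y(π) = 38 gives k = 38, consistent with x(π) = 38π/2. Therefore the specific cycloid is
    x(θ) = (38/2)(θ − sin θ),   y(θ) = (38/2)(1 − cos θ).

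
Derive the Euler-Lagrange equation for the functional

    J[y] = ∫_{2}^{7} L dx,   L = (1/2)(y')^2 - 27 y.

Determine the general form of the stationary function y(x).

The Lagrangian is L = (1/2)(y')^2 - 27 y.
∂L/∂y = -27.
∂L/∂y' = y'.
The Euler-Lagrange equation d/dx(∂L/∂y') − ∂L/∂y = 0 becomes:
    y'' + 27 = 0
General solution: y(x) = -(27/2) x^2 + A x + B, where A and B are arbitrary constants fixed by the endpoint conditions.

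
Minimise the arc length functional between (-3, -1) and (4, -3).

Arc-length functional: J[y] = ∫ sqrt(1 + (y')^2) dx.
Lagrangian L = sqrt(1 + (y')^2) has no explicit y dependence, so ∂L/∂y = 0 and the Euler-Lagrange equation gives
    d/dx( y' / sqrt(1 + (y')^2) ) = 0  ⇒  y' / sqrt(1 + (y')^2) = const.
Hence y' is constant, so y(x) is affine.
Fitting the endpoints (-3, -1) and (4, -3):
    slope m = ((-3) − (-1)) / (4 − (-3)) = -2/7,
    intercept c = (-1) − m·(-3) = -13/7.
Extremal: y(x) = (-2/7) x - 13/7.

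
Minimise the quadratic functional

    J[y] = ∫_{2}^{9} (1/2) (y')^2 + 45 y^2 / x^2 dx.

The Lagrangian is L = (1/2) (y')^2 + 45 y^2 / x^2.
Compute ∂L/∂y = 90y/x^2, ∂L/∂y' = y'.
The Euler-Lagrange equation d/dx(∂L/∂y') − ∂L/∂y = 0 reduces to
    y'' − 90/x^2 · y = 0  (x > 0).
Its general solution is
    y(x) = A x^10 + B x^(-9),
with A, B fixed by the endpoint conditions.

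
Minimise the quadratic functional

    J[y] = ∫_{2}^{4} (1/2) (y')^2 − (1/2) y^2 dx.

The Lagrangian is L = (1/2) (y')^2 − (1/2) y^2.
Compute ∂L/∂y = -y, ∂L/∂y' = y'.
The Euler-Lagrange equation d/dx(∂L/∂y') − ∂L/∂y = 0 reduces to
    y'' + y = 0.
Its general solution is
    y(x) = A sin(x) + B cos(x),
with A, B fixed by the endpoint conditions.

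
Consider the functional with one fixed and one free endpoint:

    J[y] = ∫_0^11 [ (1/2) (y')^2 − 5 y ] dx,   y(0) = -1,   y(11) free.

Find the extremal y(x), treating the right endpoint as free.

The Lagrangian L = (1/2) (y')^2 − 5 y gives
    ∂L/∂y = −5,   ∂L/∂y' = y'.
Euler-Lagrange: d/dx(y') − (−5) = 0, i.e. y'' + 5 = 0, so
    y(x) = −(5/2) x^2 + C1 x + C2.
Fixed left endpoint y(0) = -1 ⇒ C2 = -1.
The right endpoint x = 11 is free, so the natural (transversality) condition is ∂L/∂y' |_{x=11} = 0, i.e. y'(11) = 0.
Compute y'(x) = −5 x + C1, so y'(11) = −55 + C1 = 0 ⇒ C1 = 55.
Therefore the extremal is
    y(x) = −(5/2) x^2 + 55 x − 1.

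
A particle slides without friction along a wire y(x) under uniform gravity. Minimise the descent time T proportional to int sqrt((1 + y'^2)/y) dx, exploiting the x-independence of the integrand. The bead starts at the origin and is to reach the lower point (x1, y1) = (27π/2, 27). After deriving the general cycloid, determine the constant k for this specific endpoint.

The Lagrangian L = sqrt((1 + y'^2) / y) has no explicit x dependence, so the Beltrami identity applies:
    L − y' ∂L/∂y' = C.
Compute ∂L/∂y' = y' / sqrt(y (1 + y'^2)).
Substitute:
    sqrt((1 + y'^2)/y) − y'·y' / sqrt(y (1 + y'^2))
    = (1 + y'^2) / sqrt(y (1 + y'^2)) − y'^2 / sqrt(y (1 + y'^2))
    = 1 / sqrt(y (1 + y'^2)) = C.
Squaring and rearranging gives the first integral
    y (1 + y'^2) = 1/C^2 =: k   (constant).
Solving this first-order ODE by the substitution
    y = (k/2)(1 − cos θ)
yields the cycloid parameterisation
    x(θ) = (k/2)(θ − sin θ),   y(θ) = (k/2)(1 − cos θ).
The constant k is fixed by the endpoint condition.
Now fit the given lower endpoint (x1, y1) = (27π/2, 27). At the bottom of the first arch (θ = π), the parametric equations give
    y(π) = (k/2)(1 − cos π) = k,
    x(π) = (k/2)(π − sin π) = kπ/2.
Matching y(π) = 27 gives k = 27, consistent with x(π) = 27π/2. Therefore the specific cycloid is
    x(θ) = (27/2)(θ − sin θ),   y(θ) = (27/2)(1 − cos θ).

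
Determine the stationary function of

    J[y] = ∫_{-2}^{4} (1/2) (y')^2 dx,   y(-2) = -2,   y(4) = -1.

The Lagrangian is L = (1/2) (y')^2.
Compute ∂L/∂y = 0, ∂L/∂y' = y'.
The Euler-Lagrange equation d/dx(∂L/∂y') − ∂L/∂y = 0 reduces to
    y'' = 0.
Its general solution is
    y(x) = A x + B,
with A, B fixed by the endpoint conditions.
Applying the endpoint conditions y(-2) = -2 and y(4) = -1: solve A·-2 + B = -2 and A·4 + B = -1. Subtracting gives A(4 − -2) = -1 − -2, so A = 1/6, and B = -2 − A·-2 = -5/3. Therefore
    y(x) = (1/6) x - 5/3.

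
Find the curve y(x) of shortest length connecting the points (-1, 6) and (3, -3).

Arc-length functional: J[y] = ∫ sqrt(1 + (y')^2) dx.
Lagrangian L = sqrt(1 + (y')^2) has no explicit y dependence, so ∂L/∂y = 0 and the Euler-Lagrange equation gives
    d/dx( y' / sqrt(1 + (y')^2) ) = 0  ⇒  y' / sqrt(1 + (y')^2) = const.
Hence y' is constant, so y(x) is affine.
Fitting the endpoints (-1, 6) and (3, -3):
    slope m = ((-3) − 6) / (3 − (-1)) = -9/4,
    intercept c = 6 − m·(-1) = 15/4.
Extremal: y(x) = (-9/4) x + 15/4.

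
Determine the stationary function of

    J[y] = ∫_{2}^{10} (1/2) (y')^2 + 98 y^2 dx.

The Lagrangian is L = (1/2) (y')^2 + 98 y^2.
Compute ∂L/∂y = 196y, ∂L/∂y' = y'.
The Euler-Lagrange equation d/dx(∂L/∂y') − ∂L/∂y = 0 reduces to
    y'' − 196 y = 0.
Its general solution is
    y(x) = A e^(14x) + B e^(−14x),
with A, B fixed by the endpoint conditions.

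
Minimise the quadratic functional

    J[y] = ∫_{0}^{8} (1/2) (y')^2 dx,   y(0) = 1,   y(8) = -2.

The Lagrangian is L = (1/2) (y')^2.
Compute ∂L/∂y = 0, ∂L/∂y' = y'.
The Euler-Lagrange equation d/dx(∂L/∂y') − ∂L/∂y = 0 reduces to
    y'' = 0.
Its general solution is
    y(x) = A x + B,
with A, B fixed by the endpoint conditions.
Applying the endpoint conditions y(0) = 1 and y(8) = -2: solve A·0 + B = 1 and A·8 + B = -2. Subtracting gives A(8 − 0) = -2 − 1, so A = -3/8, and B = 1 − A·0 = 1. Therefore
    y(x) = (-3/8) x + 1.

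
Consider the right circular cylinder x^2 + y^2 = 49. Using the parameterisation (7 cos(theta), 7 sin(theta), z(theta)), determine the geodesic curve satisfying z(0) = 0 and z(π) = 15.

Parameterise the cylinder of radius R = 7 as
    r(θ) = (7 cos θ, 7 sin θ, z(θ)).
The arc-length element is
    ds = sqrt(49 + (dz/dθ)^2) dθ,
so the Lagrangian is L = sqrt(49 + z'^2).
L depends on z' only, not on z or θ, so ∂L/∂z = 0 and
    ∂L/∂z' = z' / sqrt(49 + z'^2).
The Euler-Lagrange equation gives
    d/dθ( z' / sqrt(49 + z'^2) ) = 0,
so z' is constant. Integrating once:
    z(θ) = a θ + b,
a helix on the cylinder (a straight line when the cylinder is unrolled). The constants a, b are determined by the endpoint conditions.
With endpoint conditions z(0) = 0 and z(π) = 15: from z(0) = b we get b = 0, and a·π + 0 = 15 gives a = 15/π, so
    z(θ) = (15/π) θ.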